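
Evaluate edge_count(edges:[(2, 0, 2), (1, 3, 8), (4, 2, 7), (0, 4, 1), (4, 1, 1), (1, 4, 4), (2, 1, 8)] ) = 7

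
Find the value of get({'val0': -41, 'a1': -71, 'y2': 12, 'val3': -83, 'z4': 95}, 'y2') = 12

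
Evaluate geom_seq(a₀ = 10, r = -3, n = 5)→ [10, -30, 90, -270, 810]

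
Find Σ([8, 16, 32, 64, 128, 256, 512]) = 1016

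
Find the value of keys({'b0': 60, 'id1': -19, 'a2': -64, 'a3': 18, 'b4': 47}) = ['b0', 'id1', 'a2', 'a3', 'b4']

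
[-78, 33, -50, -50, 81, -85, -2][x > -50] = keep x where x > -50: -78✗, 33✓, -50✗, -50✗, 81✓, -85✗, -2✓
= [33, 81, -2]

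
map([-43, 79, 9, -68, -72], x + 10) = -43+10=-33, 79+10=89, 9+10=19, -68+10=-58, -72+10=-62
= [-33, 89, 19, -58, -62]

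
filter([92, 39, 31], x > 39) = [92]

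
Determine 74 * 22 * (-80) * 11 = -1432640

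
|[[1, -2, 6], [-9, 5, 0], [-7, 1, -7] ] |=(1)*(1)*det([[5, 0], [1, -7]]) + (-1)*(-2)*det([[-9, 0], [-7, -7]]) + (1)*(6)*det([[-9, 5], [-7, 1]])
= -35 + 126 + 156
= 247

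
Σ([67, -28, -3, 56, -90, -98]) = -96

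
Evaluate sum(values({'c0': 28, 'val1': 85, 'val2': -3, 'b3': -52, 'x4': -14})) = 44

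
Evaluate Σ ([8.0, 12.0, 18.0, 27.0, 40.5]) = 8.0 + 12.0 + 18.0 + 27.0 + 40.5
= 105.5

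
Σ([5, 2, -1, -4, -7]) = -5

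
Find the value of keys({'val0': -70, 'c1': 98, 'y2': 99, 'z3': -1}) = ['val0', 'c1', 'y2', 'z3']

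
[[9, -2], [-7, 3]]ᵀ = [[9, -7], [-2, 3]]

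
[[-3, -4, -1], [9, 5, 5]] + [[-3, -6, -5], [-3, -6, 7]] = [[-6, -10, -6], [6, -1, 12]]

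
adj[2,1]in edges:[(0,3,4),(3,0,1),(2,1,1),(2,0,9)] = 1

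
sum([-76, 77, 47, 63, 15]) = 126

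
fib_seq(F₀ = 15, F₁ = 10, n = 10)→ F_2 = F_1 + F_0 = 25
F_3 = F_2 + F_1 = 35
F_4 = F_3 + F_2 = 60
...
= [15, 10, 25, 35, 60, 95, 155, 250, 405, 655]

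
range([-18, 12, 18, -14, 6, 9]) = 36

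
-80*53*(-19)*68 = 5478080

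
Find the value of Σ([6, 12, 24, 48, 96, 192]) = 6 + 12 + 24 + 48 + 96 + 192
= 378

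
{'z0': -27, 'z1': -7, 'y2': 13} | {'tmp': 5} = {'z0': -27, 'z1': -7, 'y2': 13, 'tmp': 5}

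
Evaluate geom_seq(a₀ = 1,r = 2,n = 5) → [1, 2, 4, 8, 16]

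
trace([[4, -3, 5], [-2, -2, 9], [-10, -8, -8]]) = -6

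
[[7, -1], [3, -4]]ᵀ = [[7, 3], [-1, -4]]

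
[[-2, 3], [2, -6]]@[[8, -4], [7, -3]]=[[5, -1], [-26, 10]]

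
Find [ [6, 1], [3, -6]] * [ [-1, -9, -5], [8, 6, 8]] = [[2, -48, -22], [-51, -63, -63]]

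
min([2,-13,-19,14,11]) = -19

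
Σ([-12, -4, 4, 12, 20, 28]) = (-12) + (-4) + 4 + 12 + 20 + 28
= 48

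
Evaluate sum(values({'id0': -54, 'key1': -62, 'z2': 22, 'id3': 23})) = -71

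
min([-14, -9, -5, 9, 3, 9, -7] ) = -14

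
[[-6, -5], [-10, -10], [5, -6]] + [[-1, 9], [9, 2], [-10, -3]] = [[-7, 4], [-1, -8], [-5, -9]]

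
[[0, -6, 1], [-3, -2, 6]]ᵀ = [[0, -3], [-6, -2], [1, 6]]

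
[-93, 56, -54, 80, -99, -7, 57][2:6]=[-54, 80, -99, -7]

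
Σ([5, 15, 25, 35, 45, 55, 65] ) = 5 + 15 + 25 + 35 + 45 + 55 + 65
= 245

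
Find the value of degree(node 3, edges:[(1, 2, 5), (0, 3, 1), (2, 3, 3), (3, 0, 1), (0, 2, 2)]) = incident: (0,3), (2,3), (3,0)
= 3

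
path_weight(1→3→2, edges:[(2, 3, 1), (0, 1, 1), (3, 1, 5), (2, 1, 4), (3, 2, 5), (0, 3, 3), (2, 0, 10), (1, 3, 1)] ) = w(1→3)=1 + w(3→2)=5
= 6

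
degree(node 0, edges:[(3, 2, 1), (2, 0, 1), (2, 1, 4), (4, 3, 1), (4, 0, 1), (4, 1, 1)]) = 2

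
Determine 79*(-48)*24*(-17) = 1547136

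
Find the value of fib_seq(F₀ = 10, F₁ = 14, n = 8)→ [10, 14, 24, 38, 62, 100, 162, 262]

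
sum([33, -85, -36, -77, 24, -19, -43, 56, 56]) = -91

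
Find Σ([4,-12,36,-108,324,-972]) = -728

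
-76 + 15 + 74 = 13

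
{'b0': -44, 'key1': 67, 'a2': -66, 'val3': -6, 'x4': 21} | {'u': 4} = {'b0': -44, 'key1': 67, 'a2': -66, 'val3': -6, 'x4': 21, 'u': 4}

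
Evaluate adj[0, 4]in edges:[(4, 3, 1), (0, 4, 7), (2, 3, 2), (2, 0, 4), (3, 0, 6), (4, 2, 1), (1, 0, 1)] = 7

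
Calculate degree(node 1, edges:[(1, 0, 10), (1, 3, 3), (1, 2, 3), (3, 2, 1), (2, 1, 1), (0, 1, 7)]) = 5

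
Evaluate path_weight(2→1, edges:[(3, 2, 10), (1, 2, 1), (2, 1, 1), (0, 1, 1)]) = w(2→1)=1
= 1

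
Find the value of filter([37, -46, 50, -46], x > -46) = keep x where x > -46: 37✓, -46✗, 50✓, -46✗
= [37, 50]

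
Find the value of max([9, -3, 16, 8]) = 16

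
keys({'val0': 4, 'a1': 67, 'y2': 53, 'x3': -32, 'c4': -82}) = ['val0', 'a1', 'y2', 'x3', 'c4']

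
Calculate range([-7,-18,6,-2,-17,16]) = 34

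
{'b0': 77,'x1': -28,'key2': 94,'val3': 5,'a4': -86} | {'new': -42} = {'b0': 77, 'x1': -28, 'key2': 94, 'val3': 5, 'a4': -86, 'new': -42}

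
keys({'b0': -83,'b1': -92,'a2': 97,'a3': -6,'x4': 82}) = ['b0', 'b1', 'a2', 'a3', 'x4']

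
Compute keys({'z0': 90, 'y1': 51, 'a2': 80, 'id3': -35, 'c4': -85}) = ['z0', 'y1', 'a2', 'id3', 'c4']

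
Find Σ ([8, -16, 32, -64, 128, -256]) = -168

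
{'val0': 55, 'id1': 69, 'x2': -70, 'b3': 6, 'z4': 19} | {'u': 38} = {'val0': 55, 'id1': 69, 'x2': -70, 'b3': 6, 'z4': 19, 'u': 38}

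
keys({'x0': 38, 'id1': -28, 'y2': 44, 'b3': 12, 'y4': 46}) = ['x0', 'id1', 'y2', 'b3', 'y4']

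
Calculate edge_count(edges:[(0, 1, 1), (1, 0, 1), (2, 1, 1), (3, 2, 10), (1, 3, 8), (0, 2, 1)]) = 6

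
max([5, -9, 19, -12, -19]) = 19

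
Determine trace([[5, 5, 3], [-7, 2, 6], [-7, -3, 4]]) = 11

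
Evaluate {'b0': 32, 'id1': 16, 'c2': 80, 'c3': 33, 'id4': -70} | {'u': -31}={'b0': 32, 'id1': 16, 'c2': 80, 'c3': 33, 'id4': -70, 'u': -31}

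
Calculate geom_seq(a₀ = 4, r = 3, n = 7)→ [4, 12, 36, 108, 324, 972, 2916]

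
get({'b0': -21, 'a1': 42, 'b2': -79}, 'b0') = -21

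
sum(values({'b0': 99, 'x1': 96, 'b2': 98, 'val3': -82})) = 211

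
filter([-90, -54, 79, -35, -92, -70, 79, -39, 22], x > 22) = keep x where x > 22: -90✗, -54✗, 79✓, -35✗, -92✗, -70✗, 79✓, -39✗, 22✗
= [79, 79]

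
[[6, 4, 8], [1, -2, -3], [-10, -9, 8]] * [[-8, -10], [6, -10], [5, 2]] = C[0][0] = (6)*(-8) + (4)*(6) + (8)*(5) = 16
C[0][1] = (6)*(-10) + (4)*(-10) + (8)*(2) = -84
C[1][0] = (1)*(-8) + (-2)*(6) + (-3)*(5) = -35
C[1][1] = (1)*(-10) + (-2)*(-10) + (-3)*(2) = 4
C[2][0] = (-10)*(-8) + (-9)*(6) + (8)*(5) = 66
C[2][1] = (-10)*(-10) + (-9)*(-10) + (8)*(2) = 206
= [[16, -84], [-35, 4], [66, 206]]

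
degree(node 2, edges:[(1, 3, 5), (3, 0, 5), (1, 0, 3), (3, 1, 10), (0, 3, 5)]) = 0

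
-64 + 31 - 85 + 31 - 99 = -186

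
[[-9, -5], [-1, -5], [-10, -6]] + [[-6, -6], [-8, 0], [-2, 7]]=[[-15, -11], [-9, -5], [-12, 1]]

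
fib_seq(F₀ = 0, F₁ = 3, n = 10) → [0, 3, 3, 6, 9, 15, 24, 39, 63, 102]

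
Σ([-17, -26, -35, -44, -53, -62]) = -237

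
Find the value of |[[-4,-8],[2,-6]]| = (-4)*(-6) - (-8)*(2)
= 40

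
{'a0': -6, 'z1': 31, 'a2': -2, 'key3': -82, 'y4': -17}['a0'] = -6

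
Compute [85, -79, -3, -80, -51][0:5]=[85, -79, -3, -80, -51]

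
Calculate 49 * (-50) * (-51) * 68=8496600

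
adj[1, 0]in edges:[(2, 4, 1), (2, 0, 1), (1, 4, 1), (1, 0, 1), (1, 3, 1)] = 1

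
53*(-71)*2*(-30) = 225780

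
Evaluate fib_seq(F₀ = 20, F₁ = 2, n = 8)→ [20, 2, 22, 24, 46, 70, 116, 186]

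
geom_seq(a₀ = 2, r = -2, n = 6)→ [2, -4, 8, -16, 32, -64]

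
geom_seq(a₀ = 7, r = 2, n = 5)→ a_0 = 7*2^0 = 7
a_1 = 7*2^1 = 14
a_2 = 7*2^2 = 28
...
= [7, 14, 28, 56, 112]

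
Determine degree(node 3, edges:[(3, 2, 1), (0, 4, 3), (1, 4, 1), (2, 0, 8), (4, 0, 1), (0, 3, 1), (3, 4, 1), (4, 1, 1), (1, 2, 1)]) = 3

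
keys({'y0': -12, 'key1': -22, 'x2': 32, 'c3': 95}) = ['y0', 'key1', 'x2', 'c3']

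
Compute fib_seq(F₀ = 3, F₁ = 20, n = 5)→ F_2 = F_1 + F_0 = 23
F_3 = F_2 + F_1 = 43
F_4 = F_3 + F_2 = 66
= [3, 20, 23, 43, 66]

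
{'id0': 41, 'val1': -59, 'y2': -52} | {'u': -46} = {'id0': 41, 'val1': -59, 'y2': -52, 'u': -46}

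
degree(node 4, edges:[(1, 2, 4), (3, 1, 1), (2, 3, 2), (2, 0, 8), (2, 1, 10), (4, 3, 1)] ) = incident: (4,3)
= 1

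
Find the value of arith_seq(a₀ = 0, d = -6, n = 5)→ a_0 = 0 + 0*-6 = 0
a_1 = 0 + 1*-6 = -6
a_2 = 0 + 2*-6 = -12
...
= [0, -6, -12, -18, -24]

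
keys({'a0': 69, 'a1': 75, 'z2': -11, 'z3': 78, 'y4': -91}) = ['a0', 'a1', 'z2', 'z3', 'y4']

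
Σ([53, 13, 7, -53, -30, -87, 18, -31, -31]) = 53 + 13 + 7 + (-53) + (-30) + (-87) + 18 + (-31) + (-31)
= -141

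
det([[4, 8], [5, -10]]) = -80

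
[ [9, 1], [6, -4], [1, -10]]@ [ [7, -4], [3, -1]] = C[0][0] = (9)*(7) + (1)*(3) = 66
C[0][1] = (9)*(-4) + (1)*(-1) = -37
C[1][0] = (6)*(7) + (-4)*(3) = 30
C[1][1] = (6)*(-4) + (-4)*(-1) = -20
C[2][0] = (1)*(7) + (-10)*(3) = -23
C[2][1] = (1)*(-4) + (-10)*(-1) = 6
= [[66, -37], [30, -20], [-23, 6]]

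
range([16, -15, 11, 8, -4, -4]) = 31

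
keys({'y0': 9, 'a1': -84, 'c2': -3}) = ['y0', 'a1', 'c2']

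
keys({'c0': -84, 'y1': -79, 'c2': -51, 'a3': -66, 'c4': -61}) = ['c0', 'y1', 'c2', 'a3', 'c4']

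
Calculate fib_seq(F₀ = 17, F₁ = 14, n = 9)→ F_2 = F_1 + F_0 = 31
F_3 = F_2 + F_1 = 45
F_4 = F_3 + F_2 = 76
...
= [17, 14, 31, 45, 76, 121, 197, 318, 515]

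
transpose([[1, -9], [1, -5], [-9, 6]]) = [[1, 1, -9], [-9, -5, 6]]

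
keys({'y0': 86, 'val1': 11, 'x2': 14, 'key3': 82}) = ['y0', 'val1', 'x2', 'key3']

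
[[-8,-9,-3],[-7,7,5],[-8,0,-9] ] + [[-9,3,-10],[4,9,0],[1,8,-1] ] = [[-17, -6, -13], [-3, 16, 5], [-7, 8, -10]]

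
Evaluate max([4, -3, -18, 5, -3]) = 5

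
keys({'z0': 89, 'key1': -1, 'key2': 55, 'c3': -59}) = ['z0', 'key1', 'key2', 'c3']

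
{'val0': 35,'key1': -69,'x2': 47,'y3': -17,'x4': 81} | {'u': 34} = {'val0': 35, 'key1': -69, 'x2': 47, 'y3': -17, 'x4': 81, 'u': 34}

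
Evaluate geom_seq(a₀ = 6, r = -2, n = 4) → [6, -12, 24, -48]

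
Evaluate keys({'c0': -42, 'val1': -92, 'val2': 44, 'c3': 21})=['c0', 'val1', 'val2', 'c3']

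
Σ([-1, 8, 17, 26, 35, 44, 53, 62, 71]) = 315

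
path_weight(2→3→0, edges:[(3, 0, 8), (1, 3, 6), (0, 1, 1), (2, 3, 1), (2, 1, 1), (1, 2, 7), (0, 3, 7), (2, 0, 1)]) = 9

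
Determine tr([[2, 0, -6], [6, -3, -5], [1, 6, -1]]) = -2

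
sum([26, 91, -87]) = 26 + 91 + (-87)
= 30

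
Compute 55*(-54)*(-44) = 130680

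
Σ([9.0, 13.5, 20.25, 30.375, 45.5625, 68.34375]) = 9.0 + 13.5 + 20.25 + 30.375 + 45.5625 + 68.34375
= 187.03125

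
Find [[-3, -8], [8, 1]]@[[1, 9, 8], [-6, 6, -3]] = [[45, -75, 0], [2, 78, 61]]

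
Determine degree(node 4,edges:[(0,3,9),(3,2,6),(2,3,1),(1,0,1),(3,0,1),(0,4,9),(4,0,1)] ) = incident: (0,4), (4,0)
= 2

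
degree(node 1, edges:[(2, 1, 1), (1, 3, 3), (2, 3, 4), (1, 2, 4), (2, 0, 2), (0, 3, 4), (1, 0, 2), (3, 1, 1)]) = incident: (2,1), (1,3), (1,2), (1,0), (3,1)
= 5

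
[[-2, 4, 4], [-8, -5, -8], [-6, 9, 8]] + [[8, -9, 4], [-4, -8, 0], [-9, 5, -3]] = [[6, -5, 8], [-12, -13, -8], [-15, 14, 5]]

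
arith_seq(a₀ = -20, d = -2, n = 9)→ [-20, -22, -24, -26, -28, -30, -32, -34, -36]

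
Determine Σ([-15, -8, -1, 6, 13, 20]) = 15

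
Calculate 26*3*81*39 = 246402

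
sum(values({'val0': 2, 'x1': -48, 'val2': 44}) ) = -2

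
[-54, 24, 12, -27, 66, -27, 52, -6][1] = 24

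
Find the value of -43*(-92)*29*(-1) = -114724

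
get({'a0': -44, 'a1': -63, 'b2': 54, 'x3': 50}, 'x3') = 50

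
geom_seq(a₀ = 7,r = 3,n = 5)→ a_0 = 7*3^0 = 7
a_1 = 7*3^1 = 21
a_2 = 7*3^2 = 63
...
= [7, 21, 63, 189, 567]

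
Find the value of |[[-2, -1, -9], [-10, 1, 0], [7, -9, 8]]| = -843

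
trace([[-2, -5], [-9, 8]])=6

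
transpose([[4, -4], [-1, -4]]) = [[4, -1], [-4, -4]]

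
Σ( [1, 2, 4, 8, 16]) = 31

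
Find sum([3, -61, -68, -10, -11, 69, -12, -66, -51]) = -207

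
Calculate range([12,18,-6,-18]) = 36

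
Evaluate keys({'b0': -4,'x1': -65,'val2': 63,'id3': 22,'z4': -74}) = ['b0', 'x1', 'val2', 'id3', 'z4']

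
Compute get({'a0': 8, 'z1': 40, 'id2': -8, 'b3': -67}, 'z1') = 40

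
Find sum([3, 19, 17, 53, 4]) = 96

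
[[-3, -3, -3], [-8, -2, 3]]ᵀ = [[-3, -8], [-3, -2], [-3, 3]]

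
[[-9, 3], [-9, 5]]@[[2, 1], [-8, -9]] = [[-42, -36], [-58, -54]]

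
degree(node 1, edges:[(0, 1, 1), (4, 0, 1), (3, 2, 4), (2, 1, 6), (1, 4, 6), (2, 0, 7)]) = 3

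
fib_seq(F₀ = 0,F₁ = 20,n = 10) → F_2 = F_1 + F_0 = 20
F_3 = F_2 + F_1 = 40
F_4 = F_3 + F_2 = 60
...
= [0, 20, 20, 40, 60, 100, 160, 260, 420, 680]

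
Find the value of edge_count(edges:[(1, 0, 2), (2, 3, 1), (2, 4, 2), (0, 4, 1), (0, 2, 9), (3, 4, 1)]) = 6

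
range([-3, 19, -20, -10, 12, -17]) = 39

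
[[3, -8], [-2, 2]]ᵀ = [[3, -2], [-8, 2]]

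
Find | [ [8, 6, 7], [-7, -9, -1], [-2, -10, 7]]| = (1)*(8)*det([[-9, -1], [-10, 7]]) + (-1)*(6)*det([[-7, -1], [-2, 7]]) + (1)*(7)*det([[-7, -9], [-2, -10]])
= -584 + 306 + 364
= 86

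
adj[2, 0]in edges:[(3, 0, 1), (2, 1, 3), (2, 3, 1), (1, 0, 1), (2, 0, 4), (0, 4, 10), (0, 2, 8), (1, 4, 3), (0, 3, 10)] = 4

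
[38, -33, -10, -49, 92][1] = -33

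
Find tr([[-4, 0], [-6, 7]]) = diagonal: (-4) + 7
= 3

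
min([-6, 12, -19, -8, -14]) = -19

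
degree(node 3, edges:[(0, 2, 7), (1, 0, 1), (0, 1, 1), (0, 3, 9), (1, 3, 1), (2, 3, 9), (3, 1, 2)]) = 4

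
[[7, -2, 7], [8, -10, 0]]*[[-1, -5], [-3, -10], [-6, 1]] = [[-43, -8], [22, 60]]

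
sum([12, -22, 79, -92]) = 12 + (-22) + 79 + (-92)
= -23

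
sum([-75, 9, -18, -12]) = -96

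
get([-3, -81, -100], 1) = -81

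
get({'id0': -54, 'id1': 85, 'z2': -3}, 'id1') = 85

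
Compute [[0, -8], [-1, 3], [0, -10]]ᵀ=[[0, -1, 0], [-8, 3, -10]]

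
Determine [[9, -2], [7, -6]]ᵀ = [[9, 7], [-2, -6]]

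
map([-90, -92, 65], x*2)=-90*2=-180, -92*2=-184, 65*2=130
= [-180, -184, 130]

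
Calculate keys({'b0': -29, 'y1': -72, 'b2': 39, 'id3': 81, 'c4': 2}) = ['b0', 'y1', 'b2', 'id3', 'c4']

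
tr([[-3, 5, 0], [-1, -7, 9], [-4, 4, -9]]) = -19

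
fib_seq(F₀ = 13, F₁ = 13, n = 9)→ F_2 = F_1 + F_0 = 26
F_3 = F_2 + F_1 = 39
F_4 = F_3 + F_2 = 65
...
= [13, 13, 26, 39, 65, 104, 169, 273, 442]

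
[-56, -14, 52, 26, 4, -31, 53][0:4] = [-56, -14, 52, 26]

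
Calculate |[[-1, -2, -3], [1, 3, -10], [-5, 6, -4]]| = (1)*(-1)*det([[3, -10], [6, -4]]) + (-1)*(-2)*det([[1, -10], [-5, -4]]) + (1)*(-3)*det([[1, 3], [-5, 6]])
= -48 + -108 + -63
= -219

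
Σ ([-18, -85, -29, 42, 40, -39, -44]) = (-18) + (-85) + (-29) + 42 + 40 + (-39) + (-44)
= -133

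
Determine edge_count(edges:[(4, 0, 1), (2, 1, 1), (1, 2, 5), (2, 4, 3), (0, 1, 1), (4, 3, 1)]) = 6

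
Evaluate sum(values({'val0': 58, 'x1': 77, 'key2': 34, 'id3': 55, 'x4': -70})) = 154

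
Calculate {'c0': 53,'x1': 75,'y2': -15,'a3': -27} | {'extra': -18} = {'c0': 53, 'x1': 75, 'y2': -15, 'a3': -27, 'extra': -18}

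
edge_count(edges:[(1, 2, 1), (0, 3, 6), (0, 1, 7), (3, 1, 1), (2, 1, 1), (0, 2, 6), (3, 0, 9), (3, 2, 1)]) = 8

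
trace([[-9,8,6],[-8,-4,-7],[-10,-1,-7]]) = -20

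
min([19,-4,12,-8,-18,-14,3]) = -18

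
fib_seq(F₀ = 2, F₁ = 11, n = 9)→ F_2 = F_1 + F_0 = 13
F_3 = F_2 + F_1 = 24
F_4 = F_3 + F_2 = 37
...
= [2, 11, 13, 24, 37, 61, 98, 159, 257]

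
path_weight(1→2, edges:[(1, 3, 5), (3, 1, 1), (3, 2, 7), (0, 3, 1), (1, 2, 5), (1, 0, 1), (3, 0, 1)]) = 5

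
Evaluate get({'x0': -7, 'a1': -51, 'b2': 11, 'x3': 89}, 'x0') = -7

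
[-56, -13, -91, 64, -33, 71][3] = 64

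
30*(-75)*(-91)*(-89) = -18222750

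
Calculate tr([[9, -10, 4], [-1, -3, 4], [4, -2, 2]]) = diagonal: 9 + (-3) + 2
= 8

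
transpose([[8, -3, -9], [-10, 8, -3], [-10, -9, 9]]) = [[8, -10, -10], [-3, 8, -9], [-9, -3, 9]]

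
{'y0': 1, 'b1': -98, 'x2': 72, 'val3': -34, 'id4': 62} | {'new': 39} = {'y0': 1, 'b1': -98, 'x2': 72, 'val3': -34, 'id4': 62, 'new': 39}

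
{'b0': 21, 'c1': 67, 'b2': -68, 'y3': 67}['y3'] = 67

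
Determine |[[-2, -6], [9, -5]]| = (-2)*(-5) - (-6)*(9)
= 64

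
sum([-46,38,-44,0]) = (-46) + 38 + (-44) + 0
= -52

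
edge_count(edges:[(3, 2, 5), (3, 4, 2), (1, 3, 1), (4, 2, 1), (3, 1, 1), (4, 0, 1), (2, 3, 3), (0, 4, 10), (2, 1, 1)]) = 9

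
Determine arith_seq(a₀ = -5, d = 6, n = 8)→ [-5, 1, 7, 13, 19, 25, 31, 37]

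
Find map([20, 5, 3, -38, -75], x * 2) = 20*2=40, 5*2=10, 3*2=6, -38*2=-76, -75*2=-150
= [40, 10, 6, -76, -150]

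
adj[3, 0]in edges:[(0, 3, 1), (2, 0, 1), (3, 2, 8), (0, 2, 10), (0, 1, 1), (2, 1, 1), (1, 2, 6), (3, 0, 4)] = 4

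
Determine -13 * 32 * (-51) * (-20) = -424320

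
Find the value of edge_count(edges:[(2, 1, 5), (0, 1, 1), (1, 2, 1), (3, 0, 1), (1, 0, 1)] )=5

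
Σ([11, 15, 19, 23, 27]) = 95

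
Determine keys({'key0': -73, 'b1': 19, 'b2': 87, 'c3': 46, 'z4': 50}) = ['key0', 'b1', 'b2', 'c3', 'z4']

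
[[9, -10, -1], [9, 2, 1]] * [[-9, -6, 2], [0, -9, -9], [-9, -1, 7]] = [[-72, 37, 101], [-90, -73, 7]]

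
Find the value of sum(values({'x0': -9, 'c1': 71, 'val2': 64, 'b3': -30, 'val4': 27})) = (-9) + 71 + 64 + (-30) + 27
= 123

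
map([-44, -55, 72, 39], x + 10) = [-34, -45, 82, 49]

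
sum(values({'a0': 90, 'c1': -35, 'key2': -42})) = 90 + (-35) + (-42)
= 13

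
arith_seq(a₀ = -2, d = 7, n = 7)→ [-2, 5, 12, 19, 26, 33, 40]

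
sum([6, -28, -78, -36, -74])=-210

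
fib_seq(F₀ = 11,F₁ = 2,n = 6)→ F_2 = F_1 + F_0 = 13
F_3 = F_2 + F_1 = 15
F_4 = F_3 + F_2 = 28
...
= [11, 2, 13, 15, 28, 43]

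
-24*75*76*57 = -7797600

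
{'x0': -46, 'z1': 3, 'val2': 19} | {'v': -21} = {'x0': -46, 'z1': 3, 'val2': 19, 'v': -21}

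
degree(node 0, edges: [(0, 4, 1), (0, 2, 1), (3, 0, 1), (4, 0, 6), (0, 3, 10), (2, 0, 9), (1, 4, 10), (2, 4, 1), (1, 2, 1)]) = incident: (0,4), (0,2), (3,0), (4,0), (0,3), (2,0)
= 6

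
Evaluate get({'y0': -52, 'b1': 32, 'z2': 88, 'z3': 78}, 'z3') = 78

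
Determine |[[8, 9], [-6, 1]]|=(8)*(1) - (9)*(-6)
= 62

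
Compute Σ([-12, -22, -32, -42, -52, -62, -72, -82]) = -376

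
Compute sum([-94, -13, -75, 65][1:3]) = -88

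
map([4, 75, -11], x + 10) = [14, 85, -1]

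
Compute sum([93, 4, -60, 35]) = 72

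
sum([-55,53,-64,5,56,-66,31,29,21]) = 10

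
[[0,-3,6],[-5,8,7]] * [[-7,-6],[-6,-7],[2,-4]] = C[0][0] = (0)*(-7) + (-3)*(-6) + (6)*(2) = 30
C[0][1] = (0)*(-6) + (-3)*(-7) + (6)*(-4) = -3
C[1][0] = (-5)*(-7) + (8)*(-6) + (7)*(2) = 1
C[1][1] = (-5)*(-6) + (8)*(-7) + (7)*(-4) = -54
= [[30, -3], [1, -54]]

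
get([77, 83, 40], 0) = 77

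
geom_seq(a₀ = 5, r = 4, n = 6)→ [5, 20, 80, 320, 1280, 5120]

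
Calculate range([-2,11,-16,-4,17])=33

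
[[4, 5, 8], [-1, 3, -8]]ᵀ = [[4, -1], [5, 3], [8, -8]]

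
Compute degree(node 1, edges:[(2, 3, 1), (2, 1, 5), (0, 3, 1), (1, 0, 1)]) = 2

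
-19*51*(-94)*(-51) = -4645386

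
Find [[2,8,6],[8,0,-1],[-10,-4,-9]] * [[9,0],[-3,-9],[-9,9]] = C[0][0] = (2)*(9) + (8)*(-3) + (6)*(-9) = -60
C[0][1] = (2)*(0) + (8)*(-9) + (6)*(9) = -18
C[1][0] = (8)*(9) + (0)*(-3) + (-1)*(-9) = 81
C[1][1] = (8)*(0) + (0)*(-9) + (-1)*(9) = -9
C[2][0] = (-10)*(9) + (-4)*(-3) + (-9)*(-9) = 3
C[2][1] = (-10)*(0) + (-4)*(-9) + (-9)*(9) = -45
= [[-60, -18], [81, -9], [3, -45]]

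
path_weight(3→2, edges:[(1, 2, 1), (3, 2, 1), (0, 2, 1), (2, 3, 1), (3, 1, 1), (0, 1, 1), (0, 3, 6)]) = w(3→2)=1
= 1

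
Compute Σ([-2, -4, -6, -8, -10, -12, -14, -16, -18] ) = (-2) + (-4) + (-6) + (-8) + (-10) + (-12) + (-14) + (-16) + (-18)
= -90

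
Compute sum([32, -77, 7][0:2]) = slice → [32, -77]
32 + (-77)
= -45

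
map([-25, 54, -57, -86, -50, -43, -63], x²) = [625, 2916, 3249, 7396, 2500, 1849, 3969]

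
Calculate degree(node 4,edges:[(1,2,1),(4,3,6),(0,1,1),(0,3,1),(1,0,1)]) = incident: (4,3)
= 1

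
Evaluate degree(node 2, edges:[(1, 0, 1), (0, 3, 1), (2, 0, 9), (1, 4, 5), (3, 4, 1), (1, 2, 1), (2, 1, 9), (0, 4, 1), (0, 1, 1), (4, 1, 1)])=incident: (2,0), (1,2), (2,1)
= 3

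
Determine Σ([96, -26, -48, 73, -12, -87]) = 96 + (-26) + (-48) + 73 + (-12) + (-87)
= -4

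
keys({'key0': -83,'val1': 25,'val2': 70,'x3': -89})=['key0', 'val1', 'val2', 'x3']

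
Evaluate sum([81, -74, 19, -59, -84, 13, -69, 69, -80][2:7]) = slice → [19, -59, -84, 13, -69]
19 + (-59) + (-84) + 13 + (-69)
= -180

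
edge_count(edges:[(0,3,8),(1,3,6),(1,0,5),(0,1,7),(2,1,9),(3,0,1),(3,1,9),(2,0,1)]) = 8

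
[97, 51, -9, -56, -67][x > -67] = [97, 51, -9, -56]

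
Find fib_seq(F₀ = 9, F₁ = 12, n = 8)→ F_2 = F_1 + F_0 = 21
F_3 = F_2 + F_1 = 33
F_4 = F_3 + F_2 = 54
...
= [9, 12, 21, 33, 54, 87, 141, 228]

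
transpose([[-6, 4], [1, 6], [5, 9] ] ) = [[-6, 1, 5], [4, 6, 9]]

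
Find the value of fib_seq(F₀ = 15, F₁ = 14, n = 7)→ [15, 14, 29, 43, 72, 115, 187]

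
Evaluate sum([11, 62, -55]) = 11 + 62 + (-55)
= 18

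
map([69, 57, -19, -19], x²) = (69)²=4761, (57)²=3249, (-19)²=361, (-19)²=361
= [4761, 3249, 361, 361]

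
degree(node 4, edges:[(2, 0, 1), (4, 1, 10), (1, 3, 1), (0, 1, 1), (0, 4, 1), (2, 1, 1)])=2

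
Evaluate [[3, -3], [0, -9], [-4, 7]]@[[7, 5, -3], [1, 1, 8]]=C[0][0] = (3)*(7) + (-3)*(1) = 18
C[0][1] = (3)*(5) + (-3)*(1) = 12
C[0][2] = (3)*(-3) + (-3)*(8) = -33
C[1][0] = (0)*(7) + (-9)*(1) = -9
C[1][1] = (0)*(5) + (-9)*(1) = -9
C[1][2] = (0)*(-3) + (-9)*(8) = -72
... (3 more cells)
= [[18, 12, -33], [-9, -9, -72], [-21, -13, 68]]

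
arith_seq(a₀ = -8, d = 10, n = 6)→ a_0 = -8 + 0*10 = -8
a_1 = -8 + 1*10 = 2
a_2 = -8 + 2*10 = 12
...
= [-8, 2, 12, 22, 32, 42]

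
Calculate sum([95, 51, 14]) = 95 + 51 + 14
= 160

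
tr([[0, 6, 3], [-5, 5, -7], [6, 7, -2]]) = diagonal: 0 + 5 + (-2)
= 3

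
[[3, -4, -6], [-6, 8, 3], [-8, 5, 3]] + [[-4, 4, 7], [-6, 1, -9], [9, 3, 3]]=[[-1, 0, 1], [-12, 9, -6], [1, 8, 6]]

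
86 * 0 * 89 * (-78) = 0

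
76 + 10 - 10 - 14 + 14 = 76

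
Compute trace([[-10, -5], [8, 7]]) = diagonal: (-10) + 7
= -3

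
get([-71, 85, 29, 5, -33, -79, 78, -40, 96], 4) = -33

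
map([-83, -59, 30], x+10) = -83+10=-73, -59+10=-49, 30+10=40
= [-73, -49, 40]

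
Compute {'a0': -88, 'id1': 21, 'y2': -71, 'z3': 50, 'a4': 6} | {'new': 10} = {'a0': -88, 'id1': 21, 'y2': -71, 'z3': 50, 'a4': 6, 'new': 10}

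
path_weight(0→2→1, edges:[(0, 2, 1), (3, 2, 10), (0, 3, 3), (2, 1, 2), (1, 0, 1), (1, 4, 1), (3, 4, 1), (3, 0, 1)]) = 3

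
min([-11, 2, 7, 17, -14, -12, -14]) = -14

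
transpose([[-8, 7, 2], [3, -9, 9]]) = [[-8, 3], [7, -9], [2, 9]]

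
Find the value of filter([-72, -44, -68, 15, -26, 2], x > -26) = keep x where x > -26: -72✗, -44✗, -68✗, 15✓, -26✗, 2✓
= [15, 2]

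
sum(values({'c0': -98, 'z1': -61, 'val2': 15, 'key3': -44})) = (-98) + (-61) + 15 + (-44)
= -188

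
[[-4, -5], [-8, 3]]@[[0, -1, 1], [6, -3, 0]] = [[-30, 19, -4], [18, -1, -8]]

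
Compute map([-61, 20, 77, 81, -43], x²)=[3721, 400, 5929, 6561, 1849]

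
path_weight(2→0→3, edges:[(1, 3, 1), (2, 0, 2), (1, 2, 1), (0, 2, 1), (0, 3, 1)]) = 3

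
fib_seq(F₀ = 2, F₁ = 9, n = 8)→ [2, 9, 11, 20, 31, 51, 82, 133]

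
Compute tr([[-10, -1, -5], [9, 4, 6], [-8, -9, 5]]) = diagonal: (-10) + 4 + 5
= -1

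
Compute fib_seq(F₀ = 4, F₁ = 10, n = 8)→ F_2 = F_1 + F_0 = 14
F_3 = F_2 + F_1 = 24
F_4 = F_3 + F_2 = 38
...
= [4, 10, 14, 24, 38, 62, 100, 162]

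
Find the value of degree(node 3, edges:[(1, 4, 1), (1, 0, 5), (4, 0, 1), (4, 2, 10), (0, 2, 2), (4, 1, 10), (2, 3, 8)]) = incident: (2,3)
= 1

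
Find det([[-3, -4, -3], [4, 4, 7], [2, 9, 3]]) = (1)*(-3)*det([[4, 7], [9, 3]]) + (-1)*(-4)*det([[4, 7], [2, 3]]) + (1)*(-3)*det([[4, 4], [2, 9]])
= 153 + -8 + -84
= 61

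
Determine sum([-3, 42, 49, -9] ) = 79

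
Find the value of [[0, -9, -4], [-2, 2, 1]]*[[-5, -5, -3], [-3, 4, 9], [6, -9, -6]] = [[3, 0, -57], [10, 9, 18]]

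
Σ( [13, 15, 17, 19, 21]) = 85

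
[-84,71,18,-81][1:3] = [71, 18]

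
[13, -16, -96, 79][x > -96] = keep x where x > -96: 13✓, -16✓, -96✗, 79✓
= [13, -16, 79]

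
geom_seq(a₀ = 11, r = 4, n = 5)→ a_0 = 11*4^0 = 11
a_1 = 11*4^1 = 44
a_2 = 11*4^2 = 176
...
= [11, 44, 176, 704, 2816]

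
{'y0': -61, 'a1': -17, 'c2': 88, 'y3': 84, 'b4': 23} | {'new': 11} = {'y0': -61, 'a1': -17, 'c2': 88, 'y3': 84, 'b4': 23, 'new': 11}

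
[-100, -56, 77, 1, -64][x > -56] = [77, 1]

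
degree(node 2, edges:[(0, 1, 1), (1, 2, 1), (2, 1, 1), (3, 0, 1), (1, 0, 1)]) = 2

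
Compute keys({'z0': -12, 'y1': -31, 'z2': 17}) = ['z0', 'y1', 'z2']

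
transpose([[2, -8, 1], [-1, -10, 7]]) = [[2, -1], [-8, -10], [1, 7]]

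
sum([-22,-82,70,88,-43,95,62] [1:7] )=190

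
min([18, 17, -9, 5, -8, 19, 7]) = -9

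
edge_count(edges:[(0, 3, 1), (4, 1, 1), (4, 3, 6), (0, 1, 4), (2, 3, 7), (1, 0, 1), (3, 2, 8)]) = 7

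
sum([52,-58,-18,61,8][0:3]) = -24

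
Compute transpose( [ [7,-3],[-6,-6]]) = [[7, -6], [-3, -6]]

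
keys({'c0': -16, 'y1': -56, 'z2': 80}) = ['c0', 'y1', 'z2']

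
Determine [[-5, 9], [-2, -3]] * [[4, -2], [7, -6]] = C[0][0] = (-5)*(4) + (9)*(7) = 43
C[0][1] = (-5)*(-2) + (9)*(-6) = -44
C[1][0] = (-2)*(4) + (-3)*(7) = -29
C[1][1] = (-2)*(-2) + (-3)*(-6) = 22
= [[43, -44], [-29, 22]]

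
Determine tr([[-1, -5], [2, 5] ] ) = 4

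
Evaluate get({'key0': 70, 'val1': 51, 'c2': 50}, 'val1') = 51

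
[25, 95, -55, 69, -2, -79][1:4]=[95, -55, 69]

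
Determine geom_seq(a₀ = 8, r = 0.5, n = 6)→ [8.0, 4.0, 2.0, 1.0, 0.5, 0.25]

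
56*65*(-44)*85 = -13613600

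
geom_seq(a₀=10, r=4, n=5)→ a_0 = 10*4^0 = 10
a_1 = 10*4^1 = 40
a_2 = 10*4^2 = 160
...
= [10, 40, 160, 640, 2560]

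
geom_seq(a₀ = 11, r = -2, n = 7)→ a_0 = 11*(-2)^0 = 11
a_1 = 11*(-2)^1 = -22
a_2 = 11*(-2)^2 = 44
...
= [11, -22, 44, -88, 176, -352, 704]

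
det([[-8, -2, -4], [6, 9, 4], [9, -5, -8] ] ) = (1)*(-8)*det([[9, 4], [-5, -8]]) + (-1)*(-2)*det([[6, 4], [9, -8]]) + (1)*(-4)*det([[6, 9], [9, -5]])
= 416 + -168 + 444
= 692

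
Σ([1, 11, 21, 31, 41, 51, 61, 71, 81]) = 1 + 11 + 21 + 31 + 41 + 51 + 61 + 71 + 81
= 369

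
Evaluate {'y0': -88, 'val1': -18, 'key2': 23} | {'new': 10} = {'y0': -88, 'val1': -18, 'key2': 23, 'new': 10}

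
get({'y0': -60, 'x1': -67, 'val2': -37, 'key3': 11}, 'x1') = -67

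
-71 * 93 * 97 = -640491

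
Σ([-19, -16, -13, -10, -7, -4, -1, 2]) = -68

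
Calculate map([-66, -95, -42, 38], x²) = (-66)²=4356, (-95)²=9025, (-42)²=1764, (38)²=1444
= [4356, 9025, 1764, 1444]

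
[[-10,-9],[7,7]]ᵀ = [[-10, 7], [-9, 7]]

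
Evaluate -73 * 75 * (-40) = 219000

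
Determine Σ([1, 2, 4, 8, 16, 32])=63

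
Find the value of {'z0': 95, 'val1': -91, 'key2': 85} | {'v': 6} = {'z0': 95, 'val1': -91, 'key2': 85, 'v': 6}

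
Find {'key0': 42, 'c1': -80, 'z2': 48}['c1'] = -80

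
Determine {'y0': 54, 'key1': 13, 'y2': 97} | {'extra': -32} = {'y0': 54, 'key1': 13, 'y2': 97, 'extra': -32}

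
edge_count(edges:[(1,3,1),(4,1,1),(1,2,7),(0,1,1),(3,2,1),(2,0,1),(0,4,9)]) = 7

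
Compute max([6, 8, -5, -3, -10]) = 8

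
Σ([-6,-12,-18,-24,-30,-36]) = (-6) + (-12) + (-18) + (-24) + (-30) + (-36)
= -126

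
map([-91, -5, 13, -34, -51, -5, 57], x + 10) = -91+10=-81, -5+10=5, 13+10=23, -34+10=-24, -51+10=-41, -5+10=5, 57+10=67
= [-81, 5, 23, -24, -41, 5, 67]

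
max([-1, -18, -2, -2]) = -1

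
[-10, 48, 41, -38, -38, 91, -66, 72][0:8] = [-10, 48, 41, -38, -38, 91, -66, 72]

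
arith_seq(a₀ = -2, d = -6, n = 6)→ a_0 = -2 + 0*-6 = -2
a_1 = -2 + 1*-6 = -8
a_2 = -2 + 2*-6 = -14
...
= [-2, -8, -14, -20, -26, -32]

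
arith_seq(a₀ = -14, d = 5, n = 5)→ [-14, -9, -4, 1, 6]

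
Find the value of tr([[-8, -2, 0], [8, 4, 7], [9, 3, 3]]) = -1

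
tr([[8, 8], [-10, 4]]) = 12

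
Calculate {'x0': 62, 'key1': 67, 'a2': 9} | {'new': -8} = {'x0': 62, 'key1': 67, 'a2': 9, 'new': -8}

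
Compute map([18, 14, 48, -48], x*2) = 18*2=36, 14*2=28, 48*2=96, -48*2=-96
= [36, 28, 96, -96]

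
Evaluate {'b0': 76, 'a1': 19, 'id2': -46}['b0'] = 76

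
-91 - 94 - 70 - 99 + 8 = -346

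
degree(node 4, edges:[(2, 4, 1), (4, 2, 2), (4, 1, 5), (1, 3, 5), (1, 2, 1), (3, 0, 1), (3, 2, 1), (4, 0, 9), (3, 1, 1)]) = 4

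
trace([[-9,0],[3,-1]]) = -10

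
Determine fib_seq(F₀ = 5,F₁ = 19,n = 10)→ [5, 19, 24, 43, 67, 110, 177, 287, 464, 751]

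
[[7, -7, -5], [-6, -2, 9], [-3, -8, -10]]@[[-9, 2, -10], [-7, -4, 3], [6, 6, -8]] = [[-44, 12, -51], [122, 50, -18], [23, -34, 86]]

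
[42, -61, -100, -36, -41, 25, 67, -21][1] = -61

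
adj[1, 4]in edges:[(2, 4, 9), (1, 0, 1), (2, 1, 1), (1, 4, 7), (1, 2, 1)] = 7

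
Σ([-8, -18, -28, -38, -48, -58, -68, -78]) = (-8) + (-18) + (-28) + (-38) + (-48) + (-58) + (-68) + (-78)
= -344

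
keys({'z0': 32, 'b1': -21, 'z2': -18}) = ['z0', 'b1', 'z2']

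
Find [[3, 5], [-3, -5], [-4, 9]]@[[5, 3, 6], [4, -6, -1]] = C[0][0] = (3)*(5) + (5)*(4) = 35
C[0][1] = (3)*(3) + (5)*(-6) = -21
C[0][2] = (3)*(6) + (5)*(-1) = 13
C[1][0] = (-3)*(5) + (-5)*(4) = -35
C[1][1] = (-3)*(3) + (-5)*(-6) = 21
C[1][2] = (-3)*(6) + (-5)*(-1) = -13
... (3 more cells)
= [[35, -21, 13], [-35, 21, -13], [16, -66, -33]]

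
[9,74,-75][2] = -75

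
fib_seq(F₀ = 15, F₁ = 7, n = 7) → F_2 = F_1 + F_0 = 22
F_3 = F_2 + F_1 = 29
F_4 = F_3 + F_2 = 51
...
= [15, 7, 22, 29, 51, 80, 131]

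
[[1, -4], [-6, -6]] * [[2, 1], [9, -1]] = C[0][0] = (1)*(2) + (-4)*(9) = -34
C[0][1] = (1)*(1) + (-4)*(-1) = 5
C[1][0] = (-6)*(2) + (-6)*(9) = -66
C[1][1] = (-6)*(1) + (-6)*(-1) = 0
= [[-34, 5], [-66, 0]]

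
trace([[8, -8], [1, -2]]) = 6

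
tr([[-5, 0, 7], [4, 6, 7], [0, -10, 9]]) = diagonal: (-5) + 6 + 9
= 10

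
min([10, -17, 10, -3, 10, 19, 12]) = -17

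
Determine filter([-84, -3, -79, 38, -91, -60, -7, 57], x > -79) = keep x where x > -79: -84✗, -3✓, -79✗, 38✓, -91✗, -60✓, -7✓, 57✓
= [-3, 38, -60, -7, 57]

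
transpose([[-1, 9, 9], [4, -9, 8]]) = [[-1, 4], [9, -9], [9, 8]]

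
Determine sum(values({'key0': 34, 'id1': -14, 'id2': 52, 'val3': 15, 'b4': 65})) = 152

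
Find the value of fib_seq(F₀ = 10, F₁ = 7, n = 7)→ [10, 7, 17, 24, 41, 65, 106]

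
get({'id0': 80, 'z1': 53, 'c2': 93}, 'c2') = 93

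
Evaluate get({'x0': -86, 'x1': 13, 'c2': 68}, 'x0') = -86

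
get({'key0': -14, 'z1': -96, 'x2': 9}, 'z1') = -96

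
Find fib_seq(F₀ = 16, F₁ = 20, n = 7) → [16, 20, 36, 56, 92, 148, 240]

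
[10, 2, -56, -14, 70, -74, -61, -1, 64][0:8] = [10, 2, -56, -14, 70, -74, -61, -1]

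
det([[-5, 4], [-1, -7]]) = 39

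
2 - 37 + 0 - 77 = -112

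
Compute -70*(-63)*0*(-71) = 0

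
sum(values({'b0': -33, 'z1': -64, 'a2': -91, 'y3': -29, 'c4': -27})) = -244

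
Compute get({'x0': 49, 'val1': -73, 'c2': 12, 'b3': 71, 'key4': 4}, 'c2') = 12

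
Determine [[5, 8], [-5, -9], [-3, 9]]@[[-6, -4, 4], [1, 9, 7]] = C[0][0] = (5)*(-6) + (8)*(1) = -22
C[0][1] = (5)*(-4) + (8)*(9) = 52
C[0][2] = (5)*(4) + (8)*(7) = 76
C[1][0] = (-5)*(-6) + (-9)*(1) = 21
C[1][1] = (-5)*(-4) + (-9)*(9) = -61
C[1][2] = (-5)*(4) + (-9)*(7) = -83
... (3 more cells)
= [[-22, 52, 76], [21, -61, -83], [27, 93, 51]]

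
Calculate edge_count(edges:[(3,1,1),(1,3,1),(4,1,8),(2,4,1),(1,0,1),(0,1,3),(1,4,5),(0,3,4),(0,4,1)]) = 9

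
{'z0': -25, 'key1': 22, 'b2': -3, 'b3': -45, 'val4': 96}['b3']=-45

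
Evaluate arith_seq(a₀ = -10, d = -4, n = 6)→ a_0 = -10 + 0*-4 = -10
a_1 = -10 + 1*-4 = -14
a_2 = -10 + 2*-4 = -18
...
= [-10, -14, -18, -22, -26, -30]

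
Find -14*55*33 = -25410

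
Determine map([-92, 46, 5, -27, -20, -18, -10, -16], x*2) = -92*2=-184, 46*2=92, 5*2=10, -27*2=-54, -20*2=-40, -18*2=-36, -10*2=-20, -16*2=-32
= [-184, 92, 10, -54, -40, -36, -20, -32]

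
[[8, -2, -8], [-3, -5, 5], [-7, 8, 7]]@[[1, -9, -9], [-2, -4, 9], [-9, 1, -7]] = C[0][0] = (8)*(1) + (-2)*(-2) + (-8)*(-9) = 84
C[0][1] = (8)*(-9) + (-2)*(-4) + (-8)*(1) = -72
C[0][2] = (8)*(-9) + (-2)*(9) + (-8)*(-7) = -34
C[1][0] = (-3)*(1) + (-5)*(-2) + (5)*(-9) = -38
C[1][1] = (-3)*(-9) + (-5)*(-4) + (5)*(1) = 52
C[1][2] = (-3)*(-9) + (-5)*(9) + (5)*(-7) = -53
... (3 more cells)
= [[84, -72, -34], [-38, 52, -53], [-86, 38, 86]]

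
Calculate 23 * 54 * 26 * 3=96876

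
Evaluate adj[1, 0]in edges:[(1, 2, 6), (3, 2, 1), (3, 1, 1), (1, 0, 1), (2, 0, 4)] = 1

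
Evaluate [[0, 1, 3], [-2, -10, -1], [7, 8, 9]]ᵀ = [[0, -2, 7], [1, -10, 8], [3, -1, 9]]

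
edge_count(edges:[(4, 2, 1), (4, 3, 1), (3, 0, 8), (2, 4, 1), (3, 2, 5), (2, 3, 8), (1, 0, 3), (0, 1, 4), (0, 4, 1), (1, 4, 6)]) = 10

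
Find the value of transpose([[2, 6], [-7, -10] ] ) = [[2, -7], [6, -10]]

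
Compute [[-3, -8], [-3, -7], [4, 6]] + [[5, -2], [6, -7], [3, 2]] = [[2, -10], [3, -14], [7, 8]]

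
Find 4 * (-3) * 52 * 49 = -30576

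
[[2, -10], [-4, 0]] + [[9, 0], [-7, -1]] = [[11, -10], [-11, -1]]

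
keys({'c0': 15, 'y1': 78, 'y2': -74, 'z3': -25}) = ['c0', 'y1', 'y2', 'z3']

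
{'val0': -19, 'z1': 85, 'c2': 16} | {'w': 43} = {'val0': -19, 'z1': 85, 'c2': 16, 'w': 43}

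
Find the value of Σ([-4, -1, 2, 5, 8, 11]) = (-4) + (-1) + 2 + 5 + 8 + 11
= 21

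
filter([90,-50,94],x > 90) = keep x where x > 90: 90✗, -50✗, 94✓
= [94]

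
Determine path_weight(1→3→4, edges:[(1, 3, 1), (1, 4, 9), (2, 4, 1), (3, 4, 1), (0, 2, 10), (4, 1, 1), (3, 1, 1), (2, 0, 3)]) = 2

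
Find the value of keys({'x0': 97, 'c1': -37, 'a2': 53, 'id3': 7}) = ['x0', 'c1', 'a2', 'id3']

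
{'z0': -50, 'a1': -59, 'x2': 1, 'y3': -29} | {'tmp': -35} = {'z0': -50, 'a1': -59, 'x2': 1, 'y3': -29, 'tmp': -35}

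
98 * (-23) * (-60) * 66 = 8925840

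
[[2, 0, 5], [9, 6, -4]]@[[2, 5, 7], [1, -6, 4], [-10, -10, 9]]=C[0][0] = (2)*(2) + (0)*(1) + (5)*(-10) = -46
C[0][1] = (2)*(5) + (0)*(-6) + (5)*(-10) = -40
C[0][2] = (2)*(7) + (0)*(4) + (5)*(9) = 59
C[1][0] = (9)*(2) + (6)*(1) + (-4)*(-10) = 64
C[1][1] = (9)*(5) + (6)*(-6) + (-4)*(-10) = 49
C[1][2] = (9)*(7) + (6)*(4) + (-4)*(9) = 51
= [[-46, -40, 59], [64, 49, 51]]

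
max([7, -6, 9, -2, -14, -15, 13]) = 13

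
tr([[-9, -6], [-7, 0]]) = -9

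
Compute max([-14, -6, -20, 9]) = 9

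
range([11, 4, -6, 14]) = 20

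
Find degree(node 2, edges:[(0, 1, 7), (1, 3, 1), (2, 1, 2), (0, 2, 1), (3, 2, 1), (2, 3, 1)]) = 4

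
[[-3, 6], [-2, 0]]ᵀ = [[-3, -2], [6, 0]]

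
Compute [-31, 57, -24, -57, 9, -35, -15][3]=-57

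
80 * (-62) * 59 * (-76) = 22240640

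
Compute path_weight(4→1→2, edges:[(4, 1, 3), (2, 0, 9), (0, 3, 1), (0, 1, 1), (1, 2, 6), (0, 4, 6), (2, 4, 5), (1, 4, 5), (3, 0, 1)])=9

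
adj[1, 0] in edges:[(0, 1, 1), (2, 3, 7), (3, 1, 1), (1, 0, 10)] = 10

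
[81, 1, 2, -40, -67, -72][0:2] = [81, 1]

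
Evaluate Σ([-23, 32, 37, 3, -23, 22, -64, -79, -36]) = (-23) + 32 + 37 + 3 + (-23) + 22 + (-64) + (-79) + (-36)
= -131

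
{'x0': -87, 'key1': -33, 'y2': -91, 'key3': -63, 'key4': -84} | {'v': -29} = {'x0': -87, 'key1': -33, 'y2': -91, 'key3': -63, 'key4': -84, 'v': -29}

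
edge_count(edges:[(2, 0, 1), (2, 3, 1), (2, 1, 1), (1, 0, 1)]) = 4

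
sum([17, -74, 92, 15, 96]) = 17 + (-74) + 92 + 15 + 96
= 146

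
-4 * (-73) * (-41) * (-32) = 383104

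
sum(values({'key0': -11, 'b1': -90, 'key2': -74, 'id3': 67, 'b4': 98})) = (-11) + (-90) + (-74) + 67 + 98
= -10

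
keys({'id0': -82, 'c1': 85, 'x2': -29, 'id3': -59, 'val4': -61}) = ['id0', 'c1', 'x2', 'id3', 'val4']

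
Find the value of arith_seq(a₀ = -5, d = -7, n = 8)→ a_0 = -5 + 0*-7 = -5
a_1 = -5 + 1*-7 = -12
a_2 = -5 + 2*-7 = -19
...
= [-5, -12, -19, -26, -33, -40, -47, -54]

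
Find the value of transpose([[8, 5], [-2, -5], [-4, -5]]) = [[8, -2, -4], [5, -5, -5]]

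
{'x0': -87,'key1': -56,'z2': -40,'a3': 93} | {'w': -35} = {'x0': -87, 'key1': -56, 'z2': -40, 'a3': 93, 'w': -35}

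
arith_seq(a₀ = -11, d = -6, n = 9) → [-11, -17, -23, -29, -35, -41, -47, -53, -59]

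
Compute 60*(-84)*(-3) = 15120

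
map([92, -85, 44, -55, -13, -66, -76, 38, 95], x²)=[8464, 7225, 1936, 3025, 169, 4356, 5776, 1444, 9025]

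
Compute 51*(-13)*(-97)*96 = 6173856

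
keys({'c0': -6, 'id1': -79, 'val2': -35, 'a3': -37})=['c0', 'id1', 'val2', 'a3']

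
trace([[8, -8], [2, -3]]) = 5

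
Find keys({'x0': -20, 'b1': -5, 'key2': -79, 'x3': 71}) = ['x0', 'b1', 'key2', 'x3']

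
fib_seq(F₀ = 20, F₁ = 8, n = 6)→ F_2 = F_1 + F_0 = 28
F_3 = F_2 + F_1 = 36
F_4 = F_3 + F_2 = 64
...
= [20, 8, 28, 36, 64, 100]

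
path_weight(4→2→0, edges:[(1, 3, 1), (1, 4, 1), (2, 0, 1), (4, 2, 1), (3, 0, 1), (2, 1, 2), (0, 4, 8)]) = w(4→2)=1 + w(2→0)=1
= 2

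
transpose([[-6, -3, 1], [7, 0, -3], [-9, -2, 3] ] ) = [[-6, 7, -9], [-3, 0, -2], [1, -3, 3]]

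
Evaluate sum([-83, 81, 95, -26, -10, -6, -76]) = -25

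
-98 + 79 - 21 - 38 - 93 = -171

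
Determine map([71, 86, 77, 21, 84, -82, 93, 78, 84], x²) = [5041, 7396, 5929, 441, 7056, 6724, 8649, 6084, 7056]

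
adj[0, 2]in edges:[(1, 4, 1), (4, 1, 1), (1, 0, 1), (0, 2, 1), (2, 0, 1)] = 1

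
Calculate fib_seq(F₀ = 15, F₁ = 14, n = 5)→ F_2 = F_1 + F_0 = 29
F_3 = F_2 + F_1 = 43
F_4 = F_3 + F_2 = 72
= [15, 14, 29, 43, 72]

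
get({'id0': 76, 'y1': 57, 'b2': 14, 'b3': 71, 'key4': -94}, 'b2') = 14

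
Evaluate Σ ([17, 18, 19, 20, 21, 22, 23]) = 140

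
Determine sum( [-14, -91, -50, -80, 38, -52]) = (-14) + (-91) + (-50) + (-80) + 38 + (-52)
= -249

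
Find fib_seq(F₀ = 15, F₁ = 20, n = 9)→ F_2 = F_1 + F_0 = 35
F_3 = F_2 + F_1 = 55
F_4 = F_3 + F_2 = 90
...
= [15, 20, 35, 55, 90, 145, 235, 380, 615]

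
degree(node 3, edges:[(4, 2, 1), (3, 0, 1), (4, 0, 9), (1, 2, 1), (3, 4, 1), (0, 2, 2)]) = 2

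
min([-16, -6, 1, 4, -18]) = -18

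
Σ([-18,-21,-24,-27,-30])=(-18) + (-21) + (-24) + (-27) + (-30)
= -120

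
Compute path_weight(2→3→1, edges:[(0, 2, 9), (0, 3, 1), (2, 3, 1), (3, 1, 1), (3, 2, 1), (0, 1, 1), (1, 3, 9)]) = 2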